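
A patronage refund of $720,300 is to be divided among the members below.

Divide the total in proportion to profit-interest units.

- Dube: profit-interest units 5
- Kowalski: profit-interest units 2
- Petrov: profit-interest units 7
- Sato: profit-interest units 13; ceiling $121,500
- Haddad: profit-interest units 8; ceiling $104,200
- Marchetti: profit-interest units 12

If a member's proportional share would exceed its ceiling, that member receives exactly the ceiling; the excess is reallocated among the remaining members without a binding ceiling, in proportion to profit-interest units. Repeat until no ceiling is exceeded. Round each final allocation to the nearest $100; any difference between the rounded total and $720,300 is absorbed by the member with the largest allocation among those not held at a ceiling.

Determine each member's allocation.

Profit-interest units total: 47.
Pro-rata shares before constraints: Dube 76,627.66; Kowalski 30,651.06; Petrov 107,278.72; Sato 199,231.91; Haddad 122,604.26; Marchetti 183,906.38.
Cap binds for Sato ($121,500), Haddad ($104,200); remaining pool $494,600 reallocated over remaining profit-interest units 26.
Shares after redistribution: Dube 95,115.38 → $95,100; Kowalski 38,046.15 → $38,000; Petrov 133,161.54 → $133,200; Marchetti 228,276.92 → $228,300.

Dube: $95,100 · Kowalski: $38,000 · Petrov: $133,200 · Sato: $121,500 · Haddad: $104,200 · Marchetti: $228,300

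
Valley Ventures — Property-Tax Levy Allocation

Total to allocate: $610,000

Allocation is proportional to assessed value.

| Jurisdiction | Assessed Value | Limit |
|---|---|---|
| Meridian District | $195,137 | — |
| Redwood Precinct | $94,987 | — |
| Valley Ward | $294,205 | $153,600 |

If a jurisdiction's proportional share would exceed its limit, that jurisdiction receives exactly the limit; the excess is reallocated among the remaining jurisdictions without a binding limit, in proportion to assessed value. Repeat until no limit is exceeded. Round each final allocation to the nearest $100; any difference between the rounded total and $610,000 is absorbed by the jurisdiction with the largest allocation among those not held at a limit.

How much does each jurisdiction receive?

Total assessed value = 584,329.
Pro-rata shares before constraints: Meridian District 203,709.84; Redwood Precinct 99,160.01; Valley Ward 307,130.14.
Capped: Valley Ward ($153,600); remaining pool $456,400 reallocated over remaining assessed value 290,124.
Redistributed shares: Meridian District 306,974.01 → $307,000; Redwood Precinct 149,425.99 → $149,400.

Meridian District: $307,000 | Redwood Precinct: $149,400 | Valley Ward: $153,600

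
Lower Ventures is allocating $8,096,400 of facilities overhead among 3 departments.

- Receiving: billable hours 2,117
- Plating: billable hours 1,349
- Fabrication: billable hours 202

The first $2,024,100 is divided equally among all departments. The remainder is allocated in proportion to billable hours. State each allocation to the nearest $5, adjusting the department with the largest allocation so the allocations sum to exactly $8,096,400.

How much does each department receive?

Receiving: $4,179,355; Plating: $2,907,940; Fabrication: $1,009,105

$2,024,100 shared equally gives $674,700 per department.
Remainder $6,072,300 by billable hours (total 3,668): Receiving 3,504,650.79 → $3,504,650; Plating 2,233,242.28 → $2,233,240; Fabrication 334,406.92 → $334,405.
Rounding difference +$5 on remainder applied to Receiving.
Totals: Receiving $674,700 + $3,504,655 = $4,179,355; Plating $674,700 + $2,233,240 = $2,907,940; Fabrication $674,700 + $334,405 = $1,009,105.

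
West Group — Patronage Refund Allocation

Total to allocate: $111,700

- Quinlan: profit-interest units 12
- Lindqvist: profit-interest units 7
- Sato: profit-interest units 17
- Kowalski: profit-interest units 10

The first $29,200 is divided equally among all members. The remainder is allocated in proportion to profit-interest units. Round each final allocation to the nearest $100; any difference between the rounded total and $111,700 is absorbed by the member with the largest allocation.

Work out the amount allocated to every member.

First tranche $29,200 split equally: $7,300 each.
Remainder $82,500 by profit-interest units (total 46): Quinlan 21,521.74 → $21,500; Lindqvist 12,554.35 → $12,600; Sato 30,489.13 → $30,500; Kowalski 17,934.78 → $17,900.
Totals: Quinlan $7,300 + $21,500 = $28,800; Lindqvist $7,300 + $12,600 = $19,900; Sato $7,300 + $30,500 = $37,800; Kowalski $7,300 + $17,900 = $25,200.

Quinlan: $28,800 · Lindqvist: $19,900 · Sato: $37,800 · Kowalski: $25,200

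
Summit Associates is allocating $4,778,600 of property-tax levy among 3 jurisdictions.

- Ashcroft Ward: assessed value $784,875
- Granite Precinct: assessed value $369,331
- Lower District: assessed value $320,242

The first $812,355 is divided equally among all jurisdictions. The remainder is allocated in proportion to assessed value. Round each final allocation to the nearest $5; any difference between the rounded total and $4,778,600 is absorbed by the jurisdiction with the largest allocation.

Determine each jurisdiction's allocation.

Ashcroft Ward: $2,382,090 | Granite Precinct: $1,264,280 | Lower District: $1,132,230

$812,355 shared equally gives $270,785 per jurisdiction.
Remainder $3,966,245 by assessed value (total 1,474,448): Ashcroft Ward 2,111,303.04 → $2,111,305; Granite Precinct 993,495.35 → $993,495; Lower District 861,446.61 → $861,445.
Totals: Ashcroft Ward $270,785 + $2,111,305 = $2,382,090; Granite Precinct $270,785 + $993,495 = $1,264,280; Lower District $270,785 + $861,445 = $1,132,230.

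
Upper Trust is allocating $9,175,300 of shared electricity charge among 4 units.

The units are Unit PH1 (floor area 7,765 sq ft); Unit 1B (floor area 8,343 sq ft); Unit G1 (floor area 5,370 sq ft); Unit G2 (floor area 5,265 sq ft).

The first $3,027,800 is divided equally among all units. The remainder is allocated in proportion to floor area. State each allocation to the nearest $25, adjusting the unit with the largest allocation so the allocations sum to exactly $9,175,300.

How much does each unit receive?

Unit PH1: $2,541,925 · Unit 1B: $2,674,775 · Unit G1: $1,991,375 · Unit G2: $1,967,225

$3,027,800 shared equally gives $756,950 per unit.
Remainder $6,147,500 by floor area (total 26,743): Unit PH1 1,784,965.69 → $1,784,975; Unit 1B 1,917,832.42 → $1,917,825; Unit G1 1,234,419.29 → $1,234,425; Unit G2 1,210,282.60 → $1,210,275.
Totals: Unit PH1 $756,950 + $1,784,975 = $2,541,925; Unit 1B $756,950 + $1,917,825 = $2,674,775; Unit G1 $756,950 + $1,234,425 = $1,991,375; Unit G2 $756,950 + $1,210,275 = $1,967,225.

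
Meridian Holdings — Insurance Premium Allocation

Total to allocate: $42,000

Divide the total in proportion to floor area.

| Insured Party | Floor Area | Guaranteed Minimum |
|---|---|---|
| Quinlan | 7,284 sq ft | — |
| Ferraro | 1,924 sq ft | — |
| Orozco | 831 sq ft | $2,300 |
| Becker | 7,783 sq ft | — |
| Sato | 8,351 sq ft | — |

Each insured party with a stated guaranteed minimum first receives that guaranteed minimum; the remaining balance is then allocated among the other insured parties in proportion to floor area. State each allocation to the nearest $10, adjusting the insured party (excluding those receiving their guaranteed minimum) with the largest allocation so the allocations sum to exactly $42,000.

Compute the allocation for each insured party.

Fund the minimums — Orozco $2,300. Residual $39,700.
Residual split over remaining floor area 25,342: Quinlan 11,410.89 → $11,410; Ferraro 3,014.08 → $3,010; Becker 12,192.61 → $12,190; Sato 13,082.42 → $13,080.
Rounding difference +$10 applied to Sato → $13,090.

Quinlan: $11,410; Ferraro: $3,010; Orozco: $2,300; Becker: $12,190; Sato: $13,090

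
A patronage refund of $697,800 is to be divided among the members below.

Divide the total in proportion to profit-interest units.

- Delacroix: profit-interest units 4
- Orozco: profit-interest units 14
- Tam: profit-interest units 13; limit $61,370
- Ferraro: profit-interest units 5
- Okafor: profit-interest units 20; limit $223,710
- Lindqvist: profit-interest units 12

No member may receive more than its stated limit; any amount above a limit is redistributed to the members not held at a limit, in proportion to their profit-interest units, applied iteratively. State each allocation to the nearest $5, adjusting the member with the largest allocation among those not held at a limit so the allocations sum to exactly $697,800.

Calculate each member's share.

Delacroix: $47,170 · Orozco: $165,085 · Tam: $61,370 · Ferraro: $58,960 · Okafor: $223,710 · Lindqvist: $141,505

Total profit-interest units = 68.
Pro-rata shares before constraints: Delacroix 41,047.06; Orozco 143,664.71; Tam 133,402.94; Ferraro 51,308.82; Okafor 205,235.29; Lindqvist 123,141.18.
Held at cap: Tam ($61,370); balance $636,430 reallocated over remaining profit-interest units 55.
Held at cap: Okafor ($223,710); balance $412,720 reallocated over remaining profit-interest units 35.
Shares after redistribution: Delacroix 47,168.00 → $47,170; Orozco 165,088.00 → $165,090; Ferraro 58,960.00 → $58,960; Lindqvist 141,504.00 → $141,505.
Rounding difference −$5 applied to Orozco → $165,085.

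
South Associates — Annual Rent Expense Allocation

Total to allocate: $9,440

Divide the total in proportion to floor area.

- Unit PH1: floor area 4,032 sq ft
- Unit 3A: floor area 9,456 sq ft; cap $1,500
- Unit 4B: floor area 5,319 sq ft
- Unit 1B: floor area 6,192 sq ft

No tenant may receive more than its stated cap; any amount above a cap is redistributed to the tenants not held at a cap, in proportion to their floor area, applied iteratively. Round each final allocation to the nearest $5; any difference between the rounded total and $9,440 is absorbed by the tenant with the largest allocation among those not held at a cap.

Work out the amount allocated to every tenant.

Unit PH1: $2,060 | Unit 3A: $1,500 | Unit 4B: $2,715 | Unit 1B: $3,165

Floor area total: 24,999.
Proportional shares (ignoring caps): Unit PH1 1,522.54; Unit 3A 3,570.73; Unit 4B 2,008.53; Unit 1B 2,338.19.
Held at cap: Unit 3A ($1,500); remaining pool $7,940 reallocated over remaining floor area 15,543.
Shares after redistribution: Unit PH1 2,059.71 → $2,060; Unit 4B 2,717.16 → $2,715; Unit 1B 3,163.13 → $3,165.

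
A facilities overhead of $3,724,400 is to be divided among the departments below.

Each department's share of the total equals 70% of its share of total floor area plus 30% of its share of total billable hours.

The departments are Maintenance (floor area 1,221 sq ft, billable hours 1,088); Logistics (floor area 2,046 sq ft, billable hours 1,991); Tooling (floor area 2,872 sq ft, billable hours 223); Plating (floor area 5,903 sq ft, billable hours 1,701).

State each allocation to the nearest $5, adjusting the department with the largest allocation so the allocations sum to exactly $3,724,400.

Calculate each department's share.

Maintenance: $507,330 · Logistics: $887,605 · Tooling: $671,585 · Plating: $1,657,880

Floor area total 12,042; billable hours total 5,003.
Blended shares (70% floor area + 30% billable hours): Maintenance 0.1362; Logistics 0.2383; Tooling 0.1803; Plating 0.4451.
Raw shares: Maintenance 507,328.22; Logistics 887,606.83; Tooling 671,587.49; Plating 1,657,877.46.
Rounded to nearest $5: Maintenance $507,330; Logistics $887,605; Tooling $671,585; Plating $1,657,875. Sum = $3,724,395.
Difference $3,724,400 − $3,724,395 = +$5 applied to largest allocation (Plating): Plating becomes $1,657,880.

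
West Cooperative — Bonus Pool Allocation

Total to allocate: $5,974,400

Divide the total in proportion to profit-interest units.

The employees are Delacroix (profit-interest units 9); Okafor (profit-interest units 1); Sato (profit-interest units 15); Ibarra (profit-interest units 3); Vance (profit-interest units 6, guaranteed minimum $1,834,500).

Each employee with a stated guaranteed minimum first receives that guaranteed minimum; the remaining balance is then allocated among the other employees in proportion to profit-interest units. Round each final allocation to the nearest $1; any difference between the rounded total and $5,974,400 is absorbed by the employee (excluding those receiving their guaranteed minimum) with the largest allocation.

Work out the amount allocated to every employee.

Minimums first: Vance $1,834,500. Remaining pool $4,139,900.
Remaining pool split over remaining profit-interest units 28: Delacroix 1,330,682.14 → $1,330,682; Okafor 147,853.57 → $147,854; Sato 2,217,803.57 → $2,217,804; Ibarra 443,560.71 → $443,561.
Rounding difference −$1 applied to Sato → $2,217,803.

Delacroix: $1,330,682 | Okafor: $147,854 | Sato: $2,217,803 | Ibarra: $443,561 | Vance: $1,834,500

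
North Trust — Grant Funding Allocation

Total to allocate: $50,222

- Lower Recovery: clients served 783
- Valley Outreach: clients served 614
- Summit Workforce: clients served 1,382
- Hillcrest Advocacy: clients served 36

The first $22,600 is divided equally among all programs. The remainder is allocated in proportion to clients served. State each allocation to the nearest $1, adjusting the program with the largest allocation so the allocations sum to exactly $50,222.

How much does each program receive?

Equal tier: $22,600 ÷ 4 = $5,650 apiece.
Remainder $27,622 by clients served (total 2,815): Lower Recovery 7,683.14 → $7,683; Valley Outreach 6,024.83 → $6,025; Summit Workforce 13,560.78 → $13,561; Hillcrest Advocacy 353.25 → $353.
Totals: Lower Recovery $5,650 + $7,683 = $13,333; Valley Outreach $5,650 + $6,025 = $11,675; Summit Workforce $5,650 + $13,561 = $19,211; Hillcrest Advocacy $5,650 + $353 = $6,003.

Lower Recovery: $13,333; Valley Outreach: $11,675; Summit Workforce: $19,211; Hillcrest Advocacy: $6,003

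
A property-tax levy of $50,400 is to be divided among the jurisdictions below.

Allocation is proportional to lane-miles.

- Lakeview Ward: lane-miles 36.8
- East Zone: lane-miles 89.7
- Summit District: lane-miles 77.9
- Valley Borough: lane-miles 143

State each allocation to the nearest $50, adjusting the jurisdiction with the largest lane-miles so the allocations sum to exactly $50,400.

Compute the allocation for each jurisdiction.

Lakeview Ward: $5,350 · East Zone: $13,000 · Summit District: $11,300 · Valley Borough: $20,750

Sum of lane-miles: 36.8 + 89.7 + 77.9 + 143 = 347.4.
Raw shares: Lakeview Ward 5,338.86; East Zone 13,013.47; Summit District 11,301.55; Valley Borough 20,746.11.
At nearest $50: Lakeview Ward $5,350; East Zone $13,000; Summit District $11,300; Valley Borough $20,750. Sum = $50,400.
Rounded total matches; no reconciliation needed.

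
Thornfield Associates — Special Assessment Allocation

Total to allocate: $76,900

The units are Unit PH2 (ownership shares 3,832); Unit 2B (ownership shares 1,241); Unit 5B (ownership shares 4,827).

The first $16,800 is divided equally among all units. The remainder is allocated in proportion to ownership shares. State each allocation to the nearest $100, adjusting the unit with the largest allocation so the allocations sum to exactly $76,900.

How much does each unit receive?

Unit PH2: $28,900 · Unit 2B: $13,100 · Unit 5B: $34,900

$16,800 shared equally gives $5,600 per unit.
Remainder $60,100 by ownership shares (total 9,900): Unit PH2 23,262.95 → $23,300; Unit 2B 7,533.75 → $7,500; Unit 5B 29,303.30 → $29,300.
Totals: Unit PH2 $5,600 + $23,300 = $28,900; Unit 2B $5,600 + $7,500 = $13,100; Unit 5B $5,600 + $29,300 = $34,900.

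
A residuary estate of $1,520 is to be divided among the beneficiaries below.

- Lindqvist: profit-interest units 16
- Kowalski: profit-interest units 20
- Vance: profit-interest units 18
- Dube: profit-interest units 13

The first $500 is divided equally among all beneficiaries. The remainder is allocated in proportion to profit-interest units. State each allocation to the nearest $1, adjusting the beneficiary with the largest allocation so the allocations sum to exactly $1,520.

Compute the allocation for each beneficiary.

Equal tier: $500 ÷ 4 = $125 apiece.
Remainder $1,020 by profit-interest units (total 67): Lindqvist 243.58 → $244; Kowalski 304.48 → $304; Vance 274.03 → $274; Dube 197.91 → $198.
Totals: Lindqvist $125 + $244 = $369; Kowalski $125 + $304 = $429; Vance $125 + $274 = $399; Dube $125 + $198 = $323.

Lindqvist: $369 · Kowalski: $429 · Vance: $399 · Dube: $323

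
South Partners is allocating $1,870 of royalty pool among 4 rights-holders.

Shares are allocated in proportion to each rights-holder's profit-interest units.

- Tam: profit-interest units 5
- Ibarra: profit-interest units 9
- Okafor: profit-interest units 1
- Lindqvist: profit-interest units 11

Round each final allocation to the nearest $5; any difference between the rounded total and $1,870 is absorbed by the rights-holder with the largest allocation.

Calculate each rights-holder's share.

Tam: $360 | Ibarra: $645 | Okafor: $70 | Lindqvist: $795

Total profit-interest units = 26.
Pro-rata amounts: Tam 5/26 × $1,870 = 359.62; Ibarra 9/26 × $1,870 = 647.31; Okafor 1/26 × $1,870 = 71.92; Lindqvist 11/26 × $1,870 = 791.15.
After rounding ($5): Tam $360; Ibarra $645; Okafor $70; Lindqvist $790. Sum = $1,865.
Difference $1,870 − $1,865 = +$5 applied to largest allocation (Lindqvist): Lindqvist becomes $795.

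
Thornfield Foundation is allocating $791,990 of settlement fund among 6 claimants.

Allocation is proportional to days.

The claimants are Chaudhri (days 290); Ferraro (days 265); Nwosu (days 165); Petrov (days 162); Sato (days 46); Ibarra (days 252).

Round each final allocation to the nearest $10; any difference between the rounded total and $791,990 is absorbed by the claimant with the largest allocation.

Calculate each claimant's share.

Chaudhri: $194,650; Ferraro: $177,860; Nwosu: $110,740; Petrov: $108,730; Sato: $30,870; Ibarra: $169,140

Sum of days: 1,180.
Proportional shares: Chaudhri 290/1,180 × $791,990 = 194,641.61; Ferraro 265/1,180 × $791,990 = 177,862.16; Nwosu 165/1,180 × $791,990 = 110,744.36; Petrov 162/1,180 × $791,990 = 108,730.83; Sato 46/1,180 × $791,990 = 30,874.19; Ibarra 252/1,180 × $791,990 = 169,136.85.
After rounding ($10): Chaudhri $194,640; Ferraro $177,860; Nwosu $110,740; Petrov $108,730; Sato $30,870; Ibarra $169,140. Sum = $791,980.
Difference $791,990 − $791,980 = +$10 applied to largest allocation (Chaudhri): Chaudhri becomes $194,650.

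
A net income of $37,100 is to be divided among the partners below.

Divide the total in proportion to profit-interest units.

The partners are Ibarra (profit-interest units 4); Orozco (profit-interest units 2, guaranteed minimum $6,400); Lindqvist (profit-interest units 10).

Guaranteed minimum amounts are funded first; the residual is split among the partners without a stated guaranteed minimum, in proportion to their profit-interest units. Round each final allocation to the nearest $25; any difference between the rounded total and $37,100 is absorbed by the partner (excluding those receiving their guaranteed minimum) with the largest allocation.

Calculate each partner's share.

Fund the minimums — Orozco $6,400. Remaining pool $30,700.
Remaining pool split over remaining profit-interest units 14: Ibarra 8,771.43 → $8,775; Lindqvist 21,928.57 → $21,925.

Ibarra: $8,775; Orozco: $6,400; Lindqvist: $21,925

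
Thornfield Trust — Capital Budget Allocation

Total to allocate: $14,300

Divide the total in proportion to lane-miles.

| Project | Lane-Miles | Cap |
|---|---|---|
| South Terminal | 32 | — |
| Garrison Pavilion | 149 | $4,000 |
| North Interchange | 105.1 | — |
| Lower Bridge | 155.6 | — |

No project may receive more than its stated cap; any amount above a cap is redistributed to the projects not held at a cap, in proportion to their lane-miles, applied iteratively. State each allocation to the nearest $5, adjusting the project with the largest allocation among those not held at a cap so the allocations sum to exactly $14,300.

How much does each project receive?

Total lane-miles = 441.7.
Unconstrained shares: South Terminal 1,036.00; Garrison Pavilion 4,823.86; North Interchange 3,402.60; Lower Bridge 5,037.54.
Held at cap: Garrison Pavilion ($4,000); residual $10,300 reallocated over remaining lane-miles 292.7.
Redistributed shares: South Terminal 1,126.07 → $1,125; North Interchange 3,698.43 → $3,700; Lower Bridge 5,475.50 → $5,475.

South Terminal: $1,125 | Garrison Pavilion: $4,000 | North Interchange: $3,700 | Lower Bridge: $5,475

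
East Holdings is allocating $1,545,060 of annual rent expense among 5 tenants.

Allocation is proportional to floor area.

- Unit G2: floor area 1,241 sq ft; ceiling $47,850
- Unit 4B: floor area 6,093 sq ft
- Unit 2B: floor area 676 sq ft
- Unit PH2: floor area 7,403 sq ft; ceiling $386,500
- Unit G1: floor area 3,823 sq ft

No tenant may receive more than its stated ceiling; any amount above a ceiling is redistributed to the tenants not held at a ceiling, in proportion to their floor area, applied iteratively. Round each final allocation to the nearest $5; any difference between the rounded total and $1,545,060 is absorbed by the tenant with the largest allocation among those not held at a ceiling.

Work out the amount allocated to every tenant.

Total floor area = 19,236.
Proportional shares (ignoring caps): Unit G2 99,678.70; Unit 4B 489,397.51; Unit 2B 54,297.18; Unit PH2 594,618.38; Unit G1 307,068.23.
Held at cap: Unit G2 ($47,850), Unit PH2 ($386,500); balance $1,110,710 reallocated over remaining floor area 10,592.
Redistributed shares: Unit 4B 638,930.89 → $638,930; Unit 2B 70,887.46 → $70,885; Unit G1 400,891.65 → $400,890.
Rounding difference +$5 applied to Unit 4B → $638,935.

Unit G2: $47,850 · Unit 4B: $638,935 · Unit 2B: $70,885 · Unit PH2: $386,500 · Unit G1: $400,890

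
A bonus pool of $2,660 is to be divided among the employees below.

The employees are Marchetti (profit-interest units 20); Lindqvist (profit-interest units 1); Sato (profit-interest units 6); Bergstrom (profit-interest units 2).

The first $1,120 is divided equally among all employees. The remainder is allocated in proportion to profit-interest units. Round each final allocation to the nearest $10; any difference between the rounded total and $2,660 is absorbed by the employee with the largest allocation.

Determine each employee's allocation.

First tranche $1,120 split equally: $280 each.
Remainder $1,540 by profit-interest units (total 29): Marchetti 1,062.07 → $1,060; Lindqvist 53.10 → $50; Sato 318.62 → $320; Bergstrom 106.21 → $110.
Totals: Marchetti $280 + $1,060 = $1,340; Lindqvist $280 + $50 = $330; Sato $280 + $320 = $600; Bergstrom $280 + $110 = $390.

Marchetti: $1,340 · Lindqvist: $330 · Sato: $600 · Bergstrom: $390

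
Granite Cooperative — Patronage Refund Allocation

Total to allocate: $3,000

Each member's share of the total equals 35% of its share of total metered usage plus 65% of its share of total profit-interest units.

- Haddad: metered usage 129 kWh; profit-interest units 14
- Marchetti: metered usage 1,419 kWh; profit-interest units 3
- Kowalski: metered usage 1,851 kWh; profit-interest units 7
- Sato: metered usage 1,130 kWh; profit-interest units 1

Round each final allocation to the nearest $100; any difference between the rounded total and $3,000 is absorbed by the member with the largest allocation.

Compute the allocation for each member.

Haddad: $1,100 · Marchetti: $600 · Kowalski: $1,000 · Sato: $300

Metered usage total 4,529; profit-interest units total 25.
Combined weights (35% metered usage + 65% profit-interest units): Haddad 0.3740; Marchetti 0.1877; Kowalski 0.3250; Sato 0.1133.
Raw shares: Haddad 1,121.91; Marchetti 562.98; Kowalski 975.13; Sato 339.98.
After rounding ($100): Haddad $1,100; Marchetti $600; Kowalski $1,000; Sato $300. Sum = $3,000.
Rounded total matches; no reconciliation needed.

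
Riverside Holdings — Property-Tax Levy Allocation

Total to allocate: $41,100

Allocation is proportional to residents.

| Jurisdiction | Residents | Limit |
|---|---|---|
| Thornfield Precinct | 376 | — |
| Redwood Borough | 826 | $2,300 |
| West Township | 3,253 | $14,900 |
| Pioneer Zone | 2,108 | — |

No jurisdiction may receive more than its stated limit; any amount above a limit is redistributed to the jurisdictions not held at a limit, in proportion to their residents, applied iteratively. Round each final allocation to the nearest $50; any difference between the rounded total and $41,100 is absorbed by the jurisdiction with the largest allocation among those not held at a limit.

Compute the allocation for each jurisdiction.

Total residents = 6,563.
Proportional shares (ignoring caps): Thornfield Precinct 2,354.65; Redwood Borough 5,172.73; West Township 20,371.52; Pioneer Zone 13,201.10.
Cap binds for Redwood Borough ($2,300), West Township ($14,900); remaining pool $23,900 reallocated over remaining residents 2,484.
Shares after redistribution: Thornfield Precinct 3,617.71 → $3,600; Pioneer Zone 20,282.29 → $20,300.

Thornfield Precinct: $3,600 | Redwood Borough: $2,300 | West Township: $14,900 | Pioneer Zone: $20,300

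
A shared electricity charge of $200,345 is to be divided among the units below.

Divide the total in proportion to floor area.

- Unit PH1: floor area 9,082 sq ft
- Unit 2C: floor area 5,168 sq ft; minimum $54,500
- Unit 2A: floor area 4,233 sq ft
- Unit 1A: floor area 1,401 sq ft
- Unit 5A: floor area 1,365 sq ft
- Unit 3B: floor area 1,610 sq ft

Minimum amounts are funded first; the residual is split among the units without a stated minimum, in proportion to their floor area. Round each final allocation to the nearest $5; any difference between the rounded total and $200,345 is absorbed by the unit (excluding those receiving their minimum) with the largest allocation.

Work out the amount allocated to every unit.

Unit PH1: $74,870; Unit 2C: $54,500; Unit 2A: $34,895; Unit 1A: $11,550; Unit 5A: $11,255; Unit 3B: $13,275

Guaranteed amounts: Unit 2C $54,500. Remaining pool $145,845.
Remaining pool split over remaining floor area 17,691: Unit PH1 74,872.21 → $74,870; Unit 2A 34,896.95 → $34,895; Unit 1A 11,549.88 → $11,550; Unit 5A 11,253.09 → $11,255; Unit 3B 13,272.88 → $13,275.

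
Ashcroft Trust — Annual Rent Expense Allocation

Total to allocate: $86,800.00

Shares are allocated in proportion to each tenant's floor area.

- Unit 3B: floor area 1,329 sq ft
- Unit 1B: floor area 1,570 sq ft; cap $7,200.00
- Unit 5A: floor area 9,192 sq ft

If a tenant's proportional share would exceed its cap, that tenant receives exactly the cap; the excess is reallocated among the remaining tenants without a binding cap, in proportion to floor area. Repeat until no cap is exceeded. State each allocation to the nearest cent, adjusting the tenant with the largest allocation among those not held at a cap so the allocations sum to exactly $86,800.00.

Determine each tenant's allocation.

Unit 3B: $10,054.98 | Unit 1B: $7,200.00 | Unit 5A: $69,545.02

Combined floor area = 12,091.
Pro-rata shares before constraints: Unit 3B 9,540.7493; Unit 1B 11,270.8626; Unit 5A 65,988.3881.
Cap binds for Unit 1B ($7,200.00); residual $79,600.00 reallocated over remaining floor area 10,521.
Remaining shares: Unit 3B 10,054.9758 → $10,054.98; Unit 5A 69,545.0242 → $69,545.02.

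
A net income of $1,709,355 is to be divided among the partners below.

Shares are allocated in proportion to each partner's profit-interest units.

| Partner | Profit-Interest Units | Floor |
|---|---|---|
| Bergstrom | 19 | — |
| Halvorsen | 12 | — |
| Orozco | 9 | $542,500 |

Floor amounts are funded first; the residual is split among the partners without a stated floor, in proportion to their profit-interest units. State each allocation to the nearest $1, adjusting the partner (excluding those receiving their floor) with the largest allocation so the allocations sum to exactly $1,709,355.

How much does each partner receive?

Bergstrom: $715,169; Halvorsen: $451,686; Orozco: $542,500

Fund the minimums — Orozco $542,500. Residual $1,166,855.
Residual split over remaining profit-interest units 31: Bergstrom 715,169.19 → $715,169; Halvorsen 451,685.81 → $451,686.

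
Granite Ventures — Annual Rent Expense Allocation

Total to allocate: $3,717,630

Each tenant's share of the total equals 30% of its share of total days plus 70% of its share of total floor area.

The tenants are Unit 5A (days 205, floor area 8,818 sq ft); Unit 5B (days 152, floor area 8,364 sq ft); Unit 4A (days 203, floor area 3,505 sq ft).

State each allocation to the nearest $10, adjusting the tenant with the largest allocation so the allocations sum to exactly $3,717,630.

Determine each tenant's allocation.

Unit 5A: $1,517,540; Unit 5B: $1,354,880; Unit 4A: $845,210

Days total 560; floor area total 20,687.
Combined weights (30% days + 70% floor area): Unit 5A 0.4082; Unit 5B 0.3644; Unit 4A 0.2274.
Unrounded shares: Unit 5A 1,517,544.20; Unit 5B 1,354,878.70; Unit 4A 845,207.10.
Rounded to nearest $10: Unit 5A $1,517,540; Unit 5B $1,354,880; Unit 4A $845,210. Sum = $3,717,630.
Sum already equals the total — no adjustment.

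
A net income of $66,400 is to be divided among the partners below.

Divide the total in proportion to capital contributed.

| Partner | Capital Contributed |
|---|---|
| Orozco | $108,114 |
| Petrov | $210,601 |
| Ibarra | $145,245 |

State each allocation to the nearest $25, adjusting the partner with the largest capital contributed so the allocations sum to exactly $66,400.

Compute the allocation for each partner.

Orozco: $15,475 | Petrov: $30,150 | Ibarra: $20,775

Capital contributed total: 108,114 + 210,601 + 145,245 = 463,960.
Raw shares: Orozco 15,472.82; Petrov 30,140.33; Ibarra 20,786.85.
Rounded to nearest $25: Orozco $15,475; Petrov $30,150; Ibarra $20,775. Sum = $66,400.
Rounded total matches; no reconciliation needed.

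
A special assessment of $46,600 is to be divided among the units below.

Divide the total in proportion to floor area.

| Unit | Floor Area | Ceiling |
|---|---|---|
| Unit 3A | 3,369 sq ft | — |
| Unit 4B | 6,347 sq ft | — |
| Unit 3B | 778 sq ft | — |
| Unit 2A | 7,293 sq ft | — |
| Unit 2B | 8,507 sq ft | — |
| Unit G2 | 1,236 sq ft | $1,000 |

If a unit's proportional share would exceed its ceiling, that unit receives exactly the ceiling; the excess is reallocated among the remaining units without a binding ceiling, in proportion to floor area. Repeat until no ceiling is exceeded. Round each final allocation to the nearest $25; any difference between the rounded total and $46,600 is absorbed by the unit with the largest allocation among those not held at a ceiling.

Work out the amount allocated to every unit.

Sum of floor area: 27,530.
Unconstrained shares: Unit 3A 5,702.70; Unit 4B 10,743.56; Unit 3B 1,316.92; Unit 2A 12,344.85; Unit 2B 14,399.79; Unit G2 2,092.18.
Capped: Unit G2 ($1,000); balance $45,600 reallocated over remaining floor area 26,294.
Redistributed shares: Unit 3A 5,842.64 → $5,850; Unit 4B 11,007.20 → $11,000; Unit 3B 1,349.24 → $1,350; Unit 2A 12,647.78 → $12,650; Unit 2B 14,753.15 → $14,750.

Unit 3A: $5,850; Unit 4B: $11,000; Unit 3B: $1,350; Unit 2A: $12,650; Unit 2B: $14,750; Unit G2: $1,000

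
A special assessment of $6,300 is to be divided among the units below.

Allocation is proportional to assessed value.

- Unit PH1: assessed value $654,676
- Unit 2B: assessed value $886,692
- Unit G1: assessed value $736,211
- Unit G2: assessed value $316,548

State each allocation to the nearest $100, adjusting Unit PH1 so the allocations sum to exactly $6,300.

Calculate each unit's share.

Unit PH1: $1,500; Unit 2B: $2,200; Unit G1: $1,800; Unit G2: $800

Total assessed value = 2,594,127.
Pro-rata amounts: Unit PH1 654,676/2,594,127 × $6,300 = 1,589.92; Unit 2B 886,692/2,594,127 × $6,300 = 2,153.39; Unit G1 736,211/2,594,127 × $6,300 = 1,787.93; Unit G2 316,548/2,594,127 × $6,300 = 768.76.
At nearest $100: Unit PH1 $1,600; Unit 2B $2,200; Unit G1 $1,800; Unit G2 $800. Sum = $6,400.
Difference $6,300 − $6,400 = −$100 applied to Unit PH1: Unit PH1 becomes $1,500.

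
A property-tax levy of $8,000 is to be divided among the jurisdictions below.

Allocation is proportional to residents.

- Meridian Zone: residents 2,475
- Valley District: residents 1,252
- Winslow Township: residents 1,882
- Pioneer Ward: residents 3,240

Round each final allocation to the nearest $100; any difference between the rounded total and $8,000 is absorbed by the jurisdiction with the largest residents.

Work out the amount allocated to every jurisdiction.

Meridian Zone: $2,200 · Valley District: $1,100 · Winslow Township: $1,700 · Pioneer Ward: $3,000

Total residents = 2,475 + 1,252 + 1,882 + 3,240 = 8,849.
Proportional shares: Meridian Zone 2,237.54; Valley District 1,131.88; Winslow Township 1,701.44; Pioneer Ward 2,929.14.
After rounding ($100): Meridian Zone $2,200; Valley District $1,100; Winslow Township $1,700; Pioneer Ward $2,900. Sum = $7,900.
Difference $8,000 − $7,900 = +$100 applied to largest residents (Pioneer Ward): Pioneer Ward becomes $3,000.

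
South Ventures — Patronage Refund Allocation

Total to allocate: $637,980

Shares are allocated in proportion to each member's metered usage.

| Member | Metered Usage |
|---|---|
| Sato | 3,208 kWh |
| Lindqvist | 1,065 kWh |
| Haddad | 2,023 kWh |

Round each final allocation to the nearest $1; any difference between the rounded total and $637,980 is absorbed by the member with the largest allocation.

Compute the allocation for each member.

Sato: $325,069 · Lindqvist: $107,918 · Haddad: $204,993

Combined metered usage = 6,296.
Proportional shares: Sato 3,208/6,296 × $637,980 = 325,069.86; Lindqvist 1,065/6,296 × $637,980 = 107,917.52; Haddad 2,023/6,296 × $637,980 = 204,992.62.
At nearest $1: Sato $325,070; Lindqvist $107,918; Haddad $204,993. Sum = $637,981.
Difference $637,980 − $637,981 = −$1 applied to largest allocation (Sato): Sato becomes $325,069.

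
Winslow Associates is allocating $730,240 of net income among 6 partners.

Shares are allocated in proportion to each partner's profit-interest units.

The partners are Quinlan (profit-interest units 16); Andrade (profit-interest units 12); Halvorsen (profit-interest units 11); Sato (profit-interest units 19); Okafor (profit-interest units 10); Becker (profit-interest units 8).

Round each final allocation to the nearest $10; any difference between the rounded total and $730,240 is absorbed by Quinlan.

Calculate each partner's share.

Total profit-interest units = 76.
Proportional shares: Quinlan 16/76 × $730,240 = 153,734.74; Andrade 12/76 × $730,240 = 115,301.05; Halvorsen 11/76 × $730,240 = 105,692.63; Sato 19/76 × $730,240 = 182,560.00; Okafor 10/76 × $730,240 = 96,084.21; Becker 8/76 × $730,240 = 76,867.37.
At nearest $10: Quinlan $153,730; Andrade $115,300; Halvorsen $105,690; Sato $182,560; Okafor $96,080; Becker $76,870. Sum = $730,230.
Difference $730,240 − $730,230 = +$10 applied to Quinlan: Quinlan becomes $153,740.

Quinlan: $153,740; Andrade: $115,300; Halvorsen: $105,690; Sato: $182,560; Okafor: $96,080; Becker: $76,870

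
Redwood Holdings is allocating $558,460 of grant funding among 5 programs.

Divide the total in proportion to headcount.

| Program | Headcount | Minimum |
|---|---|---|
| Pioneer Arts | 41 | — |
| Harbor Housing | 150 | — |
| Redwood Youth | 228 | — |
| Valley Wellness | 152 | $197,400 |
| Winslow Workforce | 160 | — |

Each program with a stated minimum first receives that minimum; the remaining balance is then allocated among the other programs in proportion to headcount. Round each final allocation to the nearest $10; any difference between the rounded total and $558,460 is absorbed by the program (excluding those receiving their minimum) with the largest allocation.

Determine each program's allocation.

Pioneer Arts: $25,570; Harbor Housing: $93,540; Redwood Youth: $142,180; Valley Wellness: $197,400; Winslow Workforce: $99,770

Guaranteed amounts: Valley Wellness $197,400. Residual $361,060.
Residual split over remaining headcount 579: Pioneer Arts 25,567.29 → $25,570; Harbor Housing 93,538.86 → $93,540; Redwood Youth 142,179.07 → $142,180; Winslow Workforce 99,774.78 → $99,770.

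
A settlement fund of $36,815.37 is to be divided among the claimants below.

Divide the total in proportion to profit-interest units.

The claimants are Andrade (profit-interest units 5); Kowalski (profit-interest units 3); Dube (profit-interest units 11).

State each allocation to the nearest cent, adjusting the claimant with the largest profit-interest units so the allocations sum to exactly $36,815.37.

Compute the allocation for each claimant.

Andrade: $9,688.26 | Kowalski: $5,812.95 | Dube: $21,314.16

Combined profit-interest units = 5 + 3 + 11 = 19.
Raw shares: Andrade 9,688.2553; Kowalski 5,812.9532; Dube 21,314.1616.
At nearest cent: Andrade $9,688.26; Kowalski $5,812.95; Dube $21,314.16. Sum = $36,815.37.
No rounding difference to absorb.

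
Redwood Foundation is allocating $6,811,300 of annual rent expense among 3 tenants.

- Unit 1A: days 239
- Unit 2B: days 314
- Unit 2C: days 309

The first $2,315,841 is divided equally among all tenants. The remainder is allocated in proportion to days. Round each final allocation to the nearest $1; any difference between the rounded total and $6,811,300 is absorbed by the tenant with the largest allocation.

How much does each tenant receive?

Unit 1A: $2,018,368; Unit 2B: $2,409,504; Unit 2C: $2,383,428

First tranche $2,315,841 split equally: $771,947 each.
Remainder $4,495,459 by days (total 862): Unit 1A 1,246,420.77 → $1,246,421; Unit 2B 1,637,556.99 → $1,637,557; Unit 2C 1,611,481.24 → $1,611,481.
Totals: Unit 1A $771,947 + $1,246,421 = $2,018,368; Unit 2B $771,947 + $1,637,557 = $2,409,504; Unit 2C $771,947 + $1,611,481 = $2,383,428.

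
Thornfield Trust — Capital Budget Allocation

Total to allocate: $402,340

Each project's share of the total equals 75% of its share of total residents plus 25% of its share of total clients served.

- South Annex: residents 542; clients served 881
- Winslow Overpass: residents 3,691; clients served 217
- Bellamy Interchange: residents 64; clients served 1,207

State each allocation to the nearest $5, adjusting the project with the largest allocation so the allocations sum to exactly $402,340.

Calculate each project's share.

Totals — residents 4,297, clients served 2,305.
Blended shares (75% residents + 25% clients served): South Annex 0.1902; Winslow Overpass 0.6678; Bellamy Interchange 0.1421.
Unrounded shares: South Annex 76,506.57; Winslow Overpass 268,668.30; Bellamy Interchange 57,165.13.
Rounded to nearest $5: South Annex $76,505; Winslow Overpass $268,670; Bellamy Interchange $57,165. Sum = $402,340.
Rounded total matches; no reconciliation needed.

South Annex: $76,505 | Winslow Overpass: $268,670 | Bellamy Interchange: $57,165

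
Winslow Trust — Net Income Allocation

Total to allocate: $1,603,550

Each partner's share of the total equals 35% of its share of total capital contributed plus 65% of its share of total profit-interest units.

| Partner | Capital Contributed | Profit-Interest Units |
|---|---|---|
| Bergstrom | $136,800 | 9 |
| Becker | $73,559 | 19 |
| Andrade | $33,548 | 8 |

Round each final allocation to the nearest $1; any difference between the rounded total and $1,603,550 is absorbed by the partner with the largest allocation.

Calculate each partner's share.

Totals — capital contributed 243,907, profit-interest units 36.
Composite weights (35% capital contributed + 65% profit-interest units): Bergstrom 0.3588; Becker 0.4486; Andrade 0.1926.
Raw shares: Bergstrom 575,360.68; Becker 719,369.76; Andrade 308,819.56.
At nearest $1: Bergstrom $575,361; Becker $719,370; Andrade $308,820. Sum = $1,603,551.
Difference $1,603,550 − $1,603,551 = −$1 applied to largest allocation (Becker): Becker becomes $719,369.

Bergstrom: $575,361 · Becker: $719,369 · Andrade: $308,820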